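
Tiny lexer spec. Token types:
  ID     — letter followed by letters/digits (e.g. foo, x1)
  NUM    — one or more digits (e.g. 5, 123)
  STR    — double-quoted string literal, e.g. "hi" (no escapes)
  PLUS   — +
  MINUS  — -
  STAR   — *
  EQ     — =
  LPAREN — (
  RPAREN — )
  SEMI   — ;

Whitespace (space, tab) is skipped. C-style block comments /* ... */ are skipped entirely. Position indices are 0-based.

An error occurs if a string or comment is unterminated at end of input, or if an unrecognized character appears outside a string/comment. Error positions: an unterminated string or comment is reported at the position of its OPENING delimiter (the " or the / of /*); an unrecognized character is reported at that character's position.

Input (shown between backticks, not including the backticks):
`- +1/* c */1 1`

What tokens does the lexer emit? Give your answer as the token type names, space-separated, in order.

Answer: MINUS PLUS NUM NUM NUM

Derivation:
pos=0: emit MINUS '-'
pos=2: emit PLUS '+'
pos=3: emit NUM '1' (now at pos=4)
pos=4: enter COMMENT mode (saw '/*')
exit COMMENT mode (now at pos=11)
pos=11: emit NUM '1' (now at pos=12)
pos=13: emit NUM '1' (now at pos=14)
DONE. 5 tokens: [MINUS, PLUS, NUM, NUM, NUM]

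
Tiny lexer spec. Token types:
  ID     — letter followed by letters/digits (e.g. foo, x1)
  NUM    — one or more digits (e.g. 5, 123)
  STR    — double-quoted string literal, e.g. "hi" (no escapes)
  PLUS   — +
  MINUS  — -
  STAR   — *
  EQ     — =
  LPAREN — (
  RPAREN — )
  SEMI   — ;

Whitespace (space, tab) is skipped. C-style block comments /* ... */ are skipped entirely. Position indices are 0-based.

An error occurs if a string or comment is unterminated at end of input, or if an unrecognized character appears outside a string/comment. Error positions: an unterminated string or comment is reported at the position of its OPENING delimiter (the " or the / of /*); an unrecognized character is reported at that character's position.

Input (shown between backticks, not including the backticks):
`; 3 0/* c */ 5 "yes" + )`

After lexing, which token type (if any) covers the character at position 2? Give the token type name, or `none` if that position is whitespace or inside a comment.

pos=0: emit SEMI ';'
pos=2: emit NUM '3' (now at pos=3)
pos=4: emit NUM '0' (now at pos=5)
pos=5: enter COMMENT mode (saw '/*')
exit COMMENT mode (now at pos=12)
pos=13: emit NUM '5' (now at pos=14)
pos=15: enter STRING mode
pos=15: emit STR "yes" (now at pos=20)
pos=21: emit PLUS '+'
pos=23: emit RPAREN ')'
DONE. 7 tokens: [SEMI, NUM, NUM, NUM, STR, PLUS, RPAREN]
Position 2: char is '3' -> NUM

Answer: NUM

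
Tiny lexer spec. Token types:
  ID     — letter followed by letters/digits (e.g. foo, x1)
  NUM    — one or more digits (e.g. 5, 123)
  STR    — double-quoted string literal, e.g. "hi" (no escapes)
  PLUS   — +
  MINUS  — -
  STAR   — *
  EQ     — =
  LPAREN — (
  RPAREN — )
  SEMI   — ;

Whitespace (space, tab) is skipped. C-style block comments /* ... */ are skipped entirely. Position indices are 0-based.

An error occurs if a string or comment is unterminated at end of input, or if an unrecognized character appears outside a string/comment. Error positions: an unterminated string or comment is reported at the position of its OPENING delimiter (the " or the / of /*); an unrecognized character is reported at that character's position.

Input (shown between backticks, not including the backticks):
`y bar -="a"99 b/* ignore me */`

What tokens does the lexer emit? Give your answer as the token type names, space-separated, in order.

Answer: ID ID MINUS EQ STR NUM ID

Derivation:
pos=0: emit ID 'y' (now at pos=1)
pos=2: emit ID 'bar' (now at pos=5)
pos=6: emit MINUS '-'
pos=7: emit EQ '='
pos=8: enter STRING mode
pos=8: emit STR "a" (now at pos=11)
pos=11: emit NUM '99' (now at pos=13)
pos=14: emit ID 'b' (now at pos=15)
pos=15: enter COMMENT mode (saw '/*')
exit COMMENT mode (now at pos=30)
DONE. 7 tokens: [ID, ID, MINUS, EQ, STR, NUM, ID]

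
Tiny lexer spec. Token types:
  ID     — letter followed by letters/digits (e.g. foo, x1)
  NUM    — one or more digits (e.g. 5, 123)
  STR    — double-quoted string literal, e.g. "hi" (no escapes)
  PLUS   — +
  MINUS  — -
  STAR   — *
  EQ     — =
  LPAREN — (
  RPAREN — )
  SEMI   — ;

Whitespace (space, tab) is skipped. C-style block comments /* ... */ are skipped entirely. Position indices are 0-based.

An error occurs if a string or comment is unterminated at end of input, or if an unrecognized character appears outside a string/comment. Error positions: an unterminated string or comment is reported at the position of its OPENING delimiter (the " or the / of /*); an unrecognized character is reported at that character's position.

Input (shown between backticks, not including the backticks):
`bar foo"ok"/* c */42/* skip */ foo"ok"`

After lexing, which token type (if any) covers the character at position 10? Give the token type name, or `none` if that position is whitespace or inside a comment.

Answer: STR

Derivation:
pos=0: emit ID 'bar' (now at pos=3)
pos=4: emit ID 'foo' (now at pos=7)
pos=7: enter STRING mode
pos=7: emit STR "ok" (now at pos=11)
pos=11: enter COMMENT mode (saw '/*')
exit COMMENT mode (now at pos=18)
pos=18: emit NUM '42' (now at pos=20)
pos=20: enter COMMENT mode (saw '/*')
exit COMMENT mode (now at pos=30)
pos=31: emit ID 'foo' (now at pos=34)
pos=34: enter STRING mode
pos=34: emit STR "ok" (now at pos=38)
DONE. 6 tokens: [ID, ID, STR, NUM, ID, STR]
Position 10: char is '"' -> STR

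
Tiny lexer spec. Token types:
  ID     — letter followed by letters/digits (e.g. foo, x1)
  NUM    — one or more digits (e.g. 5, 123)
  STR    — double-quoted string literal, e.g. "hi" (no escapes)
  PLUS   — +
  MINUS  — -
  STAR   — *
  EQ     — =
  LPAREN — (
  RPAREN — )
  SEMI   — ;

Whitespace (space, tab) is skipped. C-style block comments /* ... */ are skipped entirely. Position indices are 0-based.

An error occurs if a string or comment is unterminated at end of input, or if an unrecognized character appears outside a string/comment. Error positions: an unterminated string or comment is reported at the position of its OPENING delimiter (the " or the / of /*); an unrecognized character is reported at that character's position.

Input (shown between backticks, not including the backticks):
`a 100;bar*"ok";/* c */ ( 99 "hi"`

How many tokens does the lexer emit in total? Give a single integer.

Answer: 10

Derivation:
pos=0: emit ID 'a' (now at pos=1)
pos=2: emit NUM '100' (now at pos=5)
pos=5: emit SEMI ';'
pos=6: emit ID 'bar' (now at pos=9)
pos=9: emit STAR '*'
pos=10: enter STRING mode
pos=10: emit STR "ok" (now at pos=14)
pos=14: emit SEMI ';'
pos=15: enter COMMENT mode (saw '/*')
exit COMMENT mode (now at pos=22)
pos=23: emit LPAREN '('
pos=25: emit NUM '99' (now at pos=27)
pos=28: enter STRING mode
pos=28: emit STR "hi" (now at pos=32)
DONE. 10 tokens: [ID, NUM, SEMI, ID, STAR, STR, SEMI, LPAREN, NUM, STR]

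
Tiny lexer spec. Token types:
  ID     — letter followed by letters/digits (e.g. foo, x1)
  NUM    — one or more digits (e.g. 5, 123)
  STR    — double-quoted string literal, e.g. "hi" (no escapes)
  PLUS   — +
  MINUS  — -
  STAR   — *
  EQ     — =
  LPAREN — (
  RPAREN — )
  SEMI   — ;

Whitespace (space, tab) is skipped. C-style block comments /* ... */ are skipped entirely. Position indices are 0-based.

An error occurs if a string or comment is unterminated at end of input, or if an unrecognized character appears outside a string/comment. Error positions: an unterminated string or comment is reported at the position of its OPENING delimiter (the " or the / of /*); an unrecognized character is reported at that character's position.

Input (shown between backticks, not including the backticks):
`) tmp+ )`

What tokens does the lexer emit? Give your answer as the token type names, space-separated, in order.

Answer: RPAREN ID PLUS RPAREN

Derivation:
pos=0: emit RPAREN ')'
pos=2: emit ID 'tmp' (now at pos=5)
pos=5: emit PLUS '+'
pos=7: emit RPAREN ')'
DONE. 4 tokens: [RPAREN, ID, PLUS, RPAREN]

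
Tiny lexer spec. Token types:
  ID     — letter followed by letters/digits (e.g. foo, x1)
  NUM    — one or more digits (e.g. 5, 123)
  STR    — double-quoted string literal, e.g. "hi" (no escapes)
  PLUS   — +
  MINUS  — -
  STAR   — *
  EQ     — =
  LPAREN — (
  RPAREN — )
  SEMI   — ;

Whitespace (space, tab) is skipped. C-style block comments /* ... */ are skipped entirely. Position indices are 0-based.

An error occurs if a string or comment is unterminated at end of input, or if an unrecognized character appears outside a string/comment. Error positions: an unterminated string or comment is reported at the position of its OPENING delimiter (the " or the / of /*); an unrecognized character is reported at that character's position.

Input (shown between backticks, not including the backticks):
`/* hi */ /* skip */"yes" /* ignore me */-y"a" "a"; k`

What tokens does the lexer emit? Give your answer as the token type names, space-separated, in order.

pos=0: enter COMMENT mode (saw '/*')
exit COMMENT mode (now at pos=8)
pos=9: enter COMMENT mode (saw '/*')
exit COMMENT mode (now at pos=19)
pos=19: enter STRING mode
pos=19: emit STR "yes" (now at pos=24)
pos=25: enter COMMENT mode (saw '/*')
exit COMMENT mode (now at pos=40)
pos=40: emit MINUS '-'
pos=41: emit ID 'y' (now at pos=42)
pos=42: enter STRING mode
pos=42: emit STR "a" (now at pos=45)
pos=46: enter STRING mode
pos=46: emit STR "a" (now at pos=49)
pos=49: emit SEMI ';'
pos=51: emit ID 'k' (now at pos=52)
DONE. 7 tokens: [STR, MINUS, ID, STR, STR, SEMI, ID]

Answer: STR MINUS ID STR STR SEMI ID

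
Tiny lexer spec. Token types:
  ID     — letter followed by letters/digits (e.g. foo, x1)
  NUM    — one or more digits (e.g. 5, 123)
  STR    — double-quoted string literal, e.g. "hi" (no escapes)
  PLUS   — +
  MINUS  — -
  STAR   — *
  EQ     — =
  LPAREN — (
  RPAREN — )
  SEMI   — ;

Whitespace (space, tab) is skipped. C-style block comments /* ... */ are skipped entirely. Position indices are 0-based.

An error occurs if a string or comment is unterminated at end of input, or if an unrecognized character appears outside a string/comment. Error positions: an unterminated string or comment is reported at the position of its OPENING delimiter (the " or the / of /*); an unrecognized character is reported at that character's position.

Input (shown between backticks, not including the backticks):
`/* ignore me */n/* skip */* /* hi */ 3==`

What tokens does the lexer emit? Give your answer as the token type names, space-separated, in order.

pos=0: enter COMMENT mode (saw '/*')
exit COMMENT mode (now at pos=15)
pos=15: emit ID 'n' (now at pos=16)
pos=16: enter COMMENT mode (saw '/*')
exit COMMENT mode (now at pos=26)
pos=26: emit STAR '*'
pos=28: enter COMMENT mode (saw '/*')
exit COMMENT mode (now at pos=36)
pos=37: emit NUM '3' (now at pos=38)
pos=38: emit EQ '='
pos=39: emit EQ '='
DONE. 5 tokens: [ID, STAR, NUM, EQ, EQ]

Answer: ID STAR NUM EQ EQ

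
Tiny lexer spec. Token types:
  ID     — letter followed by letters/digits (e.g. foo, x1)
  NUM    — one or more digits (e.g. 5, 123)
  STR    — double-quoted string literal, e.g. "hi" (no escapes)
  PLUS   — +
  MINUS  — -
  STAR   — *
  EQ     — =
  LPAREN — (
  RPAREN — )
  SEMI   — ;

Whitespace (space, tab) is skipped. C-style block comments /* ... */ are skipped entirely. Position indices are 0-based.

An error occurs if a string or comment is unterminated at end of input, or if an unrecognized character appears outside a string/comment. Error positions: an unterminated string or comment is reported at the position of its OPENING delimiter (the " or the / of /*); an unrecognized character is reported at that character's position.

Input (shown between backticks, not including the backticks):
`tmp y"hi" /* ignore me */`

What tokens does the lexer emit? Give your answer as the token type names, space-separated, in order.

pos=0: emit ID 'tmp' (now at pos=3)
pos=4: emit ID 'y' (now at pos=5)
pos=5: enter STRING mode
pos=5: emit STR "hi" (now at pos=9)
pos=10: enter COMMENT mode (saw '/*')
exit COMMENT mode (now at pos=25)
DONE. 3 tokens: [ID, ID, STR]

Answer: ID ID STR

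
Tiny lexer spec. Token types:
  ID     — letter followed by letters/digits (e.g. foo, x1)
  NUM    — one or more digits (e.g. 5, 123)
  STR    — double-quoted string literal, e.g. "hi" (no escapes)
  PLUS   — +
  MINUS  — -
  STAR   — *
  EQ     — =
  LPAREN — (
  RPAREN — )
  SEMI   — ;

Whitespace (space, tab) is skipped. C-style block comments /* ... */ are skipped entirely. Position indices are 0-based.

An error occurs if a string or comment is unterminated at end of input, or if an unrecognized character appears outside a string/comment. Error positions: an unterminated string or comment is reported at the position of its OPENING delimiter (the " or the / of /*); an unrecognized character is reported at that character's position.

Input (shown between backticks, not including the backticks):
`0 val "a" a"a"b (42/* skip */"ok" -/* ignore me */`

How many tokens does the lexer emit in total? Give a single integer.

pos=0: emit NUM '0' (now at pos=1)
pos=2: emit ID 'val' (now at pos=5)
pos=6: enter STRING mode
pos=6: emit STR "a" (now at pos=9)
pos=10: emit ID 'a' (now at pos=11)
pos=11: enter STRING mode
pos=11: emit STR "a" (now at pos=14)
pos=14: emit ID 'b' (now at pos=15)
pos=16: emit LPAREN '('
pos=17: emit NUM '42' (now at pos=19)
pos=19: enter COMMENT mode (saw '/*')
exit COMMENT mode (now at pos=29)
pos=29: enter STRING mode
pos=29: emit STR "ok" (now at pos=33)
pos=34: emit MINUS '-'
pos=35: enter COMMENT mode (saw '/*')
exit COMMENT mode (now at pos=50)
DONE. 10 tokens: [NUM, ID, STR, ID, STR, ID, LPAREN, NUM, STR, MINUS]

Answer: 10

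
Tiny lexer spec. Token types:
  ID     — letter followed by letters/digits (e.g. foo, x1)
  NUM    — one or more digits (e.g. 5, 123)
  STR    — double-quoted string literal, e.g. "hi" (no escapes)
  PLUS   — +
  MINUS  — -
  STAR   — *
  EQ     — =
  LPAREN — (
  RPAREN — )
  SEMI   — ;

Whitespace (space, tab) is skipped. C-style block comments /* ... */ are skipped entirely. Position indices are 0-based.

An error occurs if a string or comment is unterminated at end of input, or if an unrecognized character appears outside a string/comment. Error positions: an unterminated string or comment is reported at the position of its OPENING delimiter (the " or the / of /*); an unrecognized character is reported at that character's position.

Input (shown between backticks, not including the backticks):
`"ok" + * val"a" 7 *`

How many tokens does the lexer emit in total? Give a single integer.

Answer: 7

Derivation:
pos=0: enter STRING mode
pos=0: emit STR "ok" (now at pos=4)
pos=5: emit PLUS '+'
pos=7: emit STAR '*'
pos=9: emit ID 'val' (now at pos=12)
pos=12: enter STRING mode
pos=12: emit STR "a" (now at pos=15)
pos=16: emit NUM '7' (now at pos=17)
pos=18: emit STAR '*'
DONE. 7 tokens: [STR, PLUS, STAR, ID, STR, NUM, STAR]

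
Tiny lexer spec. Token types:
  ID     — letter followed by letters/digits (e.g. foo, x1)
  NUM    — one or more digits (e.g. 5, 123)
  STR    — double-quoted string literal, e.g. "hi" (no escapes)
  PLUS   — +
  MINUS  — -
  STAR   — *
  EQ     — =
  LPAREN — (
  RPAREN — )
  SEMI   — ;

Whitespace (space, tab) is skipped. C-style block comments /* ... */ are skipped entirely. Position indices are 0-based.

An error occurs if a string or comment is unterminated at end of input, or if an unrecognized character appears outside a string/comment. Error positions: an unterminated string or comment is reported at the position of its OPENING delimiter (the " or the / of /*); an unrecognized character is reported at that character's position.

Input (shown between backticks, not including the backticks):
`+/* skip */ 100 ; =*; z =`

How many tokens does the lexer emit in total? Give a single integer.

pos=0: emit PLUS '+'
pos=1: enter COMMENT mode (saw '/*')
exit COMMENT mode (now at pos=11)
pos=12: emit NUM '100' (now at pos=15)
pos=16: emit SEMI ';'
pos=18: emit EQ '='
pos=19: emit STAR '*'
pos=20: emit SEMI ';'
pos=22: emit ID 'z' (now at pos=23)
pos=24: emit EQ '='
DONE. 8 tokens: [PLUS, NUM, SEMI, EQ, STAR, SEMI, ID, EQ]

Answer: 8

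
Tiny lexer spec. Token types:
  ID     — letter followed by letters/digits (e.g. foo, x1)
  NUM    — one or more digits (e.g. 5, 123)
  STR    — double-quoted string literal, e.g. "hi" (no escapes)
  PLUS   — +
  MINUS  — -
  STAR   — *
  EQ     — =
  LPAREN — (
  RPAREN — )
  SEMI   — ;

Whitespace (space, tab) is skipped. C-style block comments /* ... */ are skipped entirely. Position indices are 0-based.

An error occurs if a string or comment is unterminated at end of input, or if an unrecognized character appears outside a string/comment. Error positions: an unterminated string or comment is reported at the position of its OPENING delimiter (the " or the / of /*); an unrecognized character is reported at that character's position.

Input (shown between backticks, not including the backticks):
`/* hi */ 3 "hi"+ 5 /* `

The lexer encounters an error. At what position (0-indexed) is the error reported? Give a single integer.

Answer: 19

Derivation:
pos=0: enter COMMENT mode (saw '/*')
exit COMMENT mode (now at pos=8)
pos=9: emit NUM '3' (now at pos=10)
pos=11: enter STRING mode
pos=11: emit STR "hi" (now at pos=15)
pos=15: emit PLUS '+'
pos=17: emit NUM '5' (now at pos=18)
pos=19: enter COMMENT mode (saw '/*')
pos=19: ERROR — unterminated comment (reached EOF)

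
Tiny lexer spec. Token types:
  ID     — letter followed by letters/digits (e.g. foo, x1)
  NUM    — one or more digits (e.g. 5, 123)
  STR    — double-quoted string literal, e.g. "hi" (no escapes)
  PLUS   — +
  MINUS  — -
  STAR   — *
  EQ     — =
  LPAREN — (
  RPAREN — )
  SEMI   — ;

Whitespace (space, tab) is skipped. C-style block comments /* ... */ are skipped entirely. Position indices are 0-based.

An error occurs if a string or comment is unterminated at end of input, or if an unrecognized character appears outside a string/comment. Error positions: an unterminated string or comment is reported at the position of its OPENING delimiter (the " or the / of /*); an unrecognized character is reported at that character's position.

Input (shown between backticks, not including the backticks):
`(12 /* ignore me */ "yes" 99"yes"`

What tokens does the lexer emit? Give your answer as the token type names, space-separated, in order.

Answer: LPAREN NUM STR NUM STR

Derivation:
pos=0: emit LPAREN '('
pos=1: emit NUM '12' (now at pos=3)
pos=4: enter COMMENT mode (saw '/*')
exit COMMENT mode (now at pos=19)
pos=20: enter STRING mode
pos=20: emit STR "yes" (now at pos=25)
pos=26: emit NUM '99' (now at pos=28)
pos=28: enter STRING mode
pos=28: emit STR "yes" (now at pos=33)
DONE. 5 tokens: [LPAREN, NUM, STR, NUM, STR]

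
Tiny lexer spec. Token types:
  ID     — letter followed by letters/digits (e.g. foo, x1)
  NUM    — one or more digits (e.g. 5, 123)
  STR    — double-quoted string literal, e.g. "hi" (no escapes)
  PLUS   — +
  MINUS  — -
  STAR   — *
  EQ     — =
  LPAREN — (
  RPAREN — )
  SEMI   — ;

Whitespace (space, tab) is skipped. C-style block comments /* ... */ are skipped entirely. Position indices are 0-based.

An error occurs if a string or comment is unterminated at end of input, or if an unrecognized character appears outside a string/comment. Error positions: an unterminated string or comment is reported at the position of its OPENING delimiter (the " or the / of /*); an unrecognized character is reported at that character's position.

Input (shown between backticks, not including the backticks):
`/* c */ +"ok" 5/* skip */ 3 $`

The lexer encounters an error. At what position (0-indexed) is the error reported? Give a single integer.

Answer: 28

Derivation:
pos=0: enter COMMENT mode (saw '/*')
exit COMMENT mode (now at pos=7)
pos=8: emit PLUS '+'
pos=9: enter STRING mode
pos=9: emit STR "ok" (now at pos=13)
pos=14: emit NUM '5' (now at pos=15)
pos=15: enter COMMENT mode (saw '/*')
exit COMMENT mode (now at pos=25)
pos=26: emit NUM '3' (now at pos=27)
pos=28: ERROR — unrecognized char '$'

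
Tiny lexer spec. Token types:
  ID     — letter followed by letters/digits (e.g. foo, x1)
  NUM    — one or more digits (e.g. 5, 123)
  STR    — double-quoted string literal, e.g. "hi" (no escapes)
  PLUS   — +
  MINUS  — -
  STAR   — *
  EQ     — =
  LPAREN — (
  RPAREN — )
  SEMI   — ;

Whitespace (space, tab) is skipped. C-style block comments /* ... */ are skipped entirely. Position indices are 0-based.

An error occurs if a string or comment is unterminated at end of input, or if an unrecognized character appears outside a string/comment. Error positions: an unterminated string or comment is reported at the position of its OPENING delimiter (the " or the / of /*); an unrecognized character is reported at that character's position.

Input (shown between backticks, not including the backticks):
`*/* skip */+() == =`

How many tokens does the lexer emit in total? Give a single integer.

Answer: 7

Derivation:
pos=0: emit STAR '*'
pos=1: enter COMMENT mode (saw '/*')
exit COMMENT mode (now at pos=11)
pos=11: emit PLUS '+'
pos=12: emit LPAREN '('
pos=13: emit RPAREN ')'
pos=15: emit EQ '='
pos=16: emit EQ '='
pos=18: emit EQ '='
DONE. 7 tokens: [STAR, PLUS, LPAREN, RPAREN, EQ, EQ, EQ]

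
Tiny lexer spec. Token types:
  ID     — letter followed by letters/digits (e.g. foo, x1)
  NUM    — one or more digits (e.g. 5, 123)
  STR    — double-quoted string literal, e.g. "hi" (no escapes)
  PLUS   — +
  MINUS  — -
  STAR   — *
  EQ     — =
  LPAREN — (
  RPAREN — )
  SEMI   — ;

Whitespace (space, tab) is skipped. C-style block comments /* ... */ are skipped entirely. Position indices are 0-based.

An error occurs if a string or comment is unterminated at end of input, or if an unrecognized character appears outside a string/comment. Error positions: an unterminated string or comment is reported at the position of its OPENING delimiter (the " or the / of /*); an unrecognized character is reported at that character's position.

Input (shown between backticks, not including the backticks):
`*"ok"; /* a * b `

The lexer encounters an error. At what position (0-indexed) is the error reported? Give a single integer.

Answer: 7

Derivation:
pos=0: emit STAR '*'
pos=1: enter STRING mode
pos=1: emit STR "ok" (now at pos=5)
pos=5: emit SEMI ';'
pos=7: enter COMMENT mode (saw '/*')
pos=7: ERROR — unterminated comment (reached EOF)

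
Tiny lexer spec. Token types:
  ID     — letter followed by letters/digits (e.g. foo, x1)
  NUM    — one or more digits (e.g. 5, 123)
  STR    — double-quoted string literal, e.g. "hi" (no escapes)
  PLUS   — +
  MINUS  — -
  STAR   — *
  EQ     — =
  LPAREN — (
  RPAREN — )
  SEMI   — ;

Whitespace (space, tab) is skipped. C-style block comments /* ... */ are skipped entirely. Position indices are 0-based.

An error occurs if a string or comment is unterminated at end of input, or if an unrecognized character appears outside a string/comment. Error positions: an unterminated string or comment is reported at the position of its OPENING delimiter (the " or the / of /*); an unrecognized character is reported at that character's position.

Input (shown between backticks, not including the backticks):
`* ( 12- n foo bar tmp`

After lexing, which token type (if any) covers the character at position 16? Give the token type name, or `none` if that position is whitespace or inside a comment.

Answer: ID

Derivation:
pos=0: emit STAR '*'
pos=2: emit LPAREN '('
pos=4: emit NUM '12' (now at pos=6)
pos=6: emit MINUS '-'
pos=8: emit ID 'n' (now at pos=9)
pos=10: emit ID 'foo' (now at pos=13)
pos=14: emit ID 'bar' (now at pos=17)
pos=18: emit ID 'tmp' (now at pos=21)
DONE. 8 tokens: [STAR, LPAREN, NUM, MINUS, ID, ID, ID, ID]
Position 16: char is 'r' -> ID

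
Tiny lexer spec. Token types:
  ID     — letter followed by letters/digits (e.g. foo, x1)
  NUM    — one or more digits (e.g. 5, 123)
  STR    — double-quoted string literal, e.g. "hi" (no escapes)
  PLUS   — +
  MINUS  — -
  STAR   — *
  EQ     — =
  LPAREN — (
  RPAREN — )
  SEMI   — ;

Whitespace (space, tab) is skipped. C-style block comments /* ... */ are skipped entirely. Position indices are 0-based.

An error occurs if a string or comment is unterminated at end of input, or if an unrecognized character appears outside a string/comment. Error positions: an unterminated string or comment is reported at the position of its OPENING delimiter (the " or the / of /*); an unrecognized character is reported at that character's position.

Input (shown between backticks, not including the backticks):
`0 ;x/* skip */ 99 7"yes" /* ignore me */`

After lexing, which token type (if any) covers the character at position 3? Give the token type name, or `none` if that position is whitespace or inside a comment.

pos=0: emit NUM '0' (now at pos=1)
pos=2: emit SEMI ';'
pos=3: emit ID 'x' (now at pos=4)
pos=4: enter COMMENT mode (saw '/*')
exit COMMENT mode (now at pos=14)
pos=15: emit NUM '99' (now at pos=17)
pos=18: emit NUM '7' (now at pos=19)
pos=19: enter STRING mode
pos=19: emit STR "yes" (now at pos=24)
pos=25: enter COMMENT mode (saw '/*')
exit COMMENT mode (now at pos=40)
DONE. 6 tokens: [NUM, SEMI, ID, NUM, NUM, STR]
Position 3: char is 'x' -> ID

Answer: ID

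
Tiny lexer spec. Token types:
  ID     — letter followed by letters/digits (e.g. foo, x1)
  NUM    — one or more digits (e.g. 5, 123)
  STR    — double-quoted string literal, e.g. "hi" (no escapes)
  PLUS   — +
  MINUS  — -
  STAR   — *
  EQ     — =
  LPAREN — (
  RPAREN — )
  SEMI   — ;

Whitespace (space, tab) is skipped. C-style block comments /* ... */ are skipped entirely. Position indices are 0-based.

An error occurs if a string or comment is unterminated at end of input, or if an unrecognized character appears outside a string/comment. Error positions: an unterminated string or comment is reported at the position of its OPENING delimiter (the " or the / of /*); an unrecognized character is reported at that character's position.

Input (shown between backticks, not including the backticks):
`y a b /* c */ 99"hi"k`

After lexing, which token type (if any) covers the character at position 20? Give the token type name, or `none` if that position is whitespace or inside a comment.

pos=0: emit ID 'y' (now at pos=1)
pos=2: emit ID 'a' (now at pos=3)
pos=4: emit ID 'b' (now at pos=5)
pos=6: enter COMMENT mode (saw '/*')
exit COMMENT mode (now at pos=13)
pos=14: emit NUM '99' (now at pos=16)
pos=16: enter STRING mode
pos=16: emit STR "hi" (now at pos=20)
pos=20: emit ID 'k' (now at pos=21)
DONE. 6 tokens: [ID, ID, ID, NUM, STR, ID]
Position 20: char is 'k' -> ID

Answer: ID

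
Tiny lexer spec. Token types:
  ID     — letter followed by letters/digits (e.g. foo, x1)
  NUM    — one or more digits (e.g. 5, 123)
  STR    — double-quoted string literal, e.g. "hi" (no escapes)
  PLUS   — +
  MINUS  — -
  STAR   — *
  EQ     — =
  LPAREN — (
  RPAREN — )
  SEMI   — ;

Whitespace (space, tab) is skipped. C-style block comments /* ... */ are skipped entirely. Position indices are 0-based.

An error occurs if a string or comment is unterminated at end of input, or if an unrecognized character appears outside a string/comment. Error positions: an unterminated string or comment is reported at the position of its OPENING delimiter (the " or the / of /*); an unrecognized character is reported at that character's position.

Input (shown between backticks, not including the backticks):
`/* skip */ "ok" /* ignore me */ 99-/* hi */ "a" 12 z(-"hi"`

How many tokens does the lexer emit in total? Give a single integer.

pos=0: enter COMMENT mode (saw '/*')
exit COMMENT mode (now at pos=10)
pos=11: enter STRING mode
pos=11: emit STR "ok" (now at pos=15)
pos=16: enter COMMENT mode (saw '/*')
exit COMMENT mode (now at pos=31)
pos=32: emit NUM '99' (now at pos=34)
pos=34: emit MINUS '-'
pos=35: enter COMMENT mode (saw '/*')
exit COMMENT mode (now at pos=43)
pos=44: enter STRING mode
pos=44: emit STR "a" (now at pos=47)
pos=48: emit NUM '12' (now at pos=50)
pos=51: emit ID 'z' (now at pos=52)
pos=52: emit LPAREN '('
pos=53: emit MINUS '-'
pos=54: enter STRING mode
pos=54: emit STR "hi" (now at pos=58)
DONE. 9 tokens: [STR, NUM, MINUS, STR, NUM, ID, LPAREN, MINUS, STR]

Answer: 9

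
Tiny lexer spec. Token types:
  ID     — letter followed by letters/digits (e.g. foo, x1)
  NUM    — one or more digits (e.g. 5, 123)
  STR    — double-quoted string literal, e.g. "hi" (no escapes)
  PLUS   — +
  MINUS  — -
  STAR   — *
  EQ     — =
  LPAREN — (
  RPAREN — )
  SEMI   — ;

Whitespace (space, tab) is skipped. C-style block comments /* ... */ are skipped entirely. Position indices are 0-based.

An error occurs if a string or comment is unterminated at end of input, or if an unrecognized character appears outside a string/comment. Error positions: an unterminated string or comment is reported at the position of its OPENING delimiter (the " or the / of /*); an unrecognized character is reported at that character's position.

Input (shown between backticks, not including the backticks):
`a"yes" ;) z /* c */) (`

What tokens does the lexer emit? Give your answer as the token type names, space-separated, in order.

Answer: ID STR SEMI RPAREN ID RPAREN LPAREN

Derivation:
pos=0: emit ID 'a' (now at pos=1)
pos=1: enter STRING mode
pos=1: emit STR "yes" (now at pos=6)
pos=7: emit SEMI ';'
pos=8: emit RPAREN ')'
pos=10: emit ID 'z' (now at pos=11)
pos=12: enter COMMENT mode (saw '/*')
exit COMMENT mode (now at pos=19)
pos=19: emit RPAREN ')'
pos=21: emit LPAREN '('
DONE. 7 tokens: [ID, STR, SEMI, RPAREN, ID, RPAREN, LPAREN]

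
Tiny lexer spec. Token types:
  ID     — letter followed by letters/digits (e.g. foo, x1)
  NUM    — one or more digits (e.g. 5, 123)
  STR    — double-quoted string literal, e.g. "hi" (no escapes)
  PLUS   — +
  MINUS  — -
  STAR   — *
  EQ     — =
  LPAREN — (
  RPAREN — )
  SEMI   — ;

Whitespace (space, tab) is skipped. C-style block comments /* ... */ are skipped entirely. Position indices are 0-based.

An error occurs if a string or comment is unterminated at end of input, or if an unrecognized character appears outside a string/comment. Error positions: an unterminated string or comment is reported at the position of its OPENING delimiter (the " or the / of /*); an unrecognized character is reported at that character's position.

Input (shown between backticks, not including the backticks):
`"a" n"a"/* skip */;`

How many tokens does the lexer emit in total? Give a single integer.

pos=0: enter STRING mode
pos=0: emit STR "a" (now at pos=3)
pos=4: emit ID 'n' (now at pos=5)
pos=5: enter STRING mode
pos=5: emit STR "a" (now at pos=8)
pos=8: enter COMMENT mode (saw '/*')
exit COMMENT mode (now at pos=18)
pos=18: emit SEMI ';'
DONE. 4 tokens: [STR, ID, STR, SEMI]

Answer: 4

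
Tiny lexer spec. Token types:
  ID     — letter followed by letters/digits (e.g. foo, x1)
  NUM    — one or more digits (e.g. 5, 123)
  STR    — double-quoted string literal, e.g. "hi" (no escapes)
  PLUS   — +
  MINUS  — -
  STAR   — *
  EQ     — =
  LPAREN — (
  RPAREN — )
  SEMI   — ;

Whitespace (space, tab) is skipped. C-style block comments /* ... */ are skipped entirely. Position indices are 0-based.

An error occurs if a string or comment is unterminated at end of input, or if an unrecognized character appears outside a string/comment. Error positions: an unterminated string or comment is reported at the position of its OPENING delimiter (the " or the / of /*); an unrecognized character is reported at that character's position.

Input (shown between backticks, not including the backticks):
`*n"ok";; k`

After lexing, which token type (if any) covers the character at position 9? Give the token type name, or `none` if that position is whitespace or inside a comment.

pos=0: emit STAR '*'
pos=1: emit ID 'n' (now at pos=2)
pos=2: enter STRING mode
pos=2: emit STR "ok" (now at pos=6)
pos=6: emit SEMI ';'
pos=7: emit SEMI ';'
pos=9: emit ID 'k' (now at pos=10)
DONE. 6 tokens: [STAR, ID, STR, SEMI, SEMI, ID]
Position 9: char is 'k' -> ID

Answer: ID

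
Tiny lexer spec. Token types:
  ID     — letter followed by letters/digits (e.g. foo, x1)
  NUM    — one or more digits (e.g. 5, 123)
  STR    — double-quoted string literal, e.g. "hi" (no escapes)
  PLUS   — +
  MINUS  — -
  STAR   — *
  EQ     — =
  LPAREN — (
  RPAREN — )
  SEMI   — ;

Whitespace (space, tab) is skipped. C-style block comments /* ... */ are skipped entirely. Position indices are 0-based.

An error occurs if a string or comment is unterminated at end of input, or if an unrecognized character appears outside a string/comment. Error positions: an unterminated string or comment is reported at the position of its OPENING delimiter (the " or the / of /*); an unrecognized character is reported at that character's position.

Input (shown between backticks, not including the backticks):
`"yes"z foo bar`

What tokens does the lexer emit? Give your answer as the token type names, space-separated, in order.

pos=0: enter STRING mode
pos=0: emit STR "yes" (now at pos=5)
pos=5: emit ID 'z' (now at pos=6)
pos=7: emit ID 'foo' (now at pos=10)
pos=11: emit ID 'bar' (now at pos=14)
DONE. 4 tokens: [STR, ID, ID, ID]

Answer: STR ID ID ID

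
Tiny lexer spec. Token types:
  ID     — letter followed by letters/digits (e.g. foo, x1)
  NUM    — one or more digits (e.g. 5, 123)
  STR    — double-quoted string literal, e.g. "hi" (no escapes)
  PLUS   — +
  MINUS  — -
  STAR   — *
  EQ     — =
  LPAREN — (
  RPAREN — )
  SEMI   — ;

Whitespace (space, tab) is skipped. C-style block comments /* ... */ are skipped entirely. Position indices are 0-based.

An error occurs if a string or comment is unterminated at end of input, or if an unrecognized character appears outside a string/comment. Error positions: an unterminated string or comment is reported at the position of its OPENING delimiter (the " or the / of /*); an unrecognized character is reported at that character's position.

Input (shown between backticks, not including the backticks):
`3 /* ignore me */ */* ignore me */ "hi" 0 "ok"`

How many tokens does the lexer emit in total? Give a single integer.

Answer: 5

Derivation:
pos=0: emit NUM '3' (now at pos=1)
pos=2: enter COMMENT mode (saw '/*')
exit COMMENT mode (now at pos=17)
pos=18: emit STAR '*'
pos=19: enter COMMENT mode (saw '/*')
exit COMMENT mode (now at pos=34)
pos=35: enter STRING mode
pos=35: emit STR "hi" (now at pos=39)
pos=40: emit NUM '0' (now at pos=41)
pos=42: enter STRING mode
pos=42: emit STR "ok" (now at pos=46)
DONE. 5 tokens: [NUM, STAR, STR, NUM, STR]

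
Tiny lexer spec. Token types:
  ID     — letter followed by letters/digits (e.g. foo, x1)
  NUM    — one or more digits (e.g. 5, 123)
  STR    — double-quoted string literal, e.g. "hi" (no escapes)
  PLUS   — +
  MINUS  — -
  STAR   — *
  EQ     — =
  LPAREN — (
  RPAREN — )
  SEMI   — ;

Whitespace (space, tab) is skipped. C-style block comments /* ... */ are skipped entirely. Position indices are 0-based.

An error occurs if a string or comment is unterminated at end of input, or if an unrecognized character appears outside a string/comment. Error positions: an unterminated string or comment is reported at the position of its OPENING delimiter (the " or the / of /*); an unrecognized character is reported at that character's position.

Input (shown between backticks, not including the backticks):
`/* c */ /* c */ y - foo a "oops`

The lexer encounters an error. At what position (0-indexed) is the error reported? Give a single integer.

Answer: 26

Derivation:
pos=0: enter COMMENT mode (saw '/*')
exit COMMENT mode (now at pos=7)
pos=8: enter COMMENT mode (saw '/*')
exit COMMENT mode (now at pos=15)
pos=16: emit ID 'y' (now at pos=17)
pos=18: emit MINUS '-'
pos=20: emit ID 'foo' (now at pos=23)
pos=24: emit ID 'a' (now at pos=25)
pos=26: enter STRING mode
pos=26: ERROR — unterminated string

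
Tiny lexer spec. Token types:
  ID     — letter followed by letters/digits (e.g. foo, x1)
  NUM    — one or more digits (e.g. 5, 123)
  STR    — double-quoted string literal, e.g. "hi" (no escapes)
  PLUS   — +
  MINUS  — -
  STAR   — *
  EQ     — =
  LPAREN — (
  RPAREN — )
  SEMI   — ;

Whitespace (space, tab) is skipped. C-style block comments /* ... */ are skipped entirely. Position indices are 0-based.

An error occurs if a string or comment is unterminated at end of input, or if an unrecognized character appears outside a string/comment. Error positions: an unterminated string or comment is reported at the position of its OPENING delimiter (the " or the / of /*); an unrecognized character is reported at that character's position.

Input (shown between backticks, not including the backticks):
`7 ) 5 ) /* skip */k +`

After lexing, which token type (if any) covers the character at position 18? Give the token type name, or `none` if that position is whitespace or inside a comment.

pos=0: emit NUM '7' (now at pos=1)
pos=2: emit RPAREN ')'
pos=4: emit NUM '5' (now at pos=5)
pos=6: emit RPAREN ')'
pos=8: enter COMMENT mode (saw '/*')
exit COMMENT mode (now at pos=18)
pos=18: emit ID 'k' (now at pos=19)
pos=20: emit PLUS '+'
DONE. 6 tokens: [NUM, RPAREN, NUM, RPAREN, ID, PLUS]
Position 18: char is 'k' -> ID

Answer: ID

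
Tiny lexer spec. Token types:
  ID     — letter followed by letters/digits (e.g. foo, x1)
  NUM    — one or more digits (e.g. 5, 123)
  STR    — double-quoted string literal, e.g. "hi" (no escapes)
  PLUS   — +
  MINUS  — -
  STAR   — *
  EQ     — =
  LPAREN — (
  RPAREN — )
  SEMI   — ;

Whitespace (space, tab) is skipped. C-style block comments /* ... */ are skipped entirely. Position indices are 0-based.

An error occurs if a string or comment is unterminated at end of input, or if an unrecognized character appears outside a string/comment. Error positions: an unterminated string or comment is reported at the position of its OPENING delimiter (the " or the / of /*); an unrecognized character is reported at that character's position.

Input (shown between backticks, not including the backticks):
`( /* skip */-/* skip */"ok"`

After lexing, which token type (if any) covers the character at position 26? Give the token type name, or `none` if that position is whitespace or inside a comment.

pos=0: emit LPAREN '('
pos=2: enter COMMENT mode (saw '/*')
exit COMMENT mode (now at pos=12)
pos=12: emit MINUS '-'
pos=13: enter COMMENT mode (saw '/*')
exit COMMENT mode (now at pos=23)
pos=23: enter STRING mode
pos=23: emit STR "ok" (now at pos=27)
DONE. 3 tokens: [LPAREN, MINUS, STR]
Position 26: char is '"' -> STR

Answer: STR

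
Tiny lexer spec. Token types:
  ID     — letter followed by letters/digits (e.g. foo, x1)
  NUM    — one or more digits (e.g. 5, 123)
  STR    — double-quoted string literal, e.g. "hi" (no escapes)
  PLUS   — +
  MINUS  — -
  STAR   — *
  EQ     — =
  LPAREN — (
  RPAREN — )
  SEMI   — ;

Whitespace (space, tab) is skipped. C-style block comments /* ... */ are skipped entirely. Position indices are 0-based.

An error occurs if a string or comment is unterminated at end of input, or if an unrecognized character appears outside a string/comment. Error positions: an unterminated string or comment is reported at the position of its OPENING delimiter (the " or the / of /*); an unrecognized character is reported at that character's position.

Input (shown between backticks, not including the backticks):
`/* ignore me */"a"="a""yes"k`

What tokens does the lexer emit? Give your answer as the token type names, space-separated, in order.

pos=0: enter COMMENT mode (saw '/*')
exit COMMENT mode (now at pos=15)
pos=15: enter STRING mode
pos=15: emit STR "a" (now at pos=18)
pos=18: emit EQ '='
pos=19: enter STRING mode
pos=19: emit STR "a" (now at pos=22)
pos=22: enter STRING mode
pos=22: emit STR "yes" (now at pos=27)
pos=27: emit ID 'k' (now at pos=28)
DONE. 5 tokens: [STR, EQ, STR, STR, ID]

Answer: STR EQ STR STR ID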